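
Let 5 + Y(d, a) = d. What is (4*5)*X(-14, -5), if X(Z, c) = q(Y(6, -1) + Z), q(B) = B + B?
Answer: -520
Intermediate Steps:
Y(d, a) = -5 + d
q(B) = 2*B
X(Z, c) = 2 + 2*Z (X(Z, c) = 2*((-5 + 6) + Z) = 2*(1 + Z) = 2 + 2*Z)
(4*5)*X(-14, -5) = (4*5)*(2 + 2*(-14)) = 20*(2 - 28) = 20*(-26) = -520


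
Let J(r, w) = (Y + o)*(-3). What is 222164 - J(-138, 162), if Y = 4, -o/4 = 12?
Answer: 222032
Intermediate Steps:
o = -48 (o = -4*12 = -48)
J(r, w) = 132 (J(r, w) = (4 - 48)*(-3) = -44*(-3) = 132)
222164 - J(-138, 162) = 222164 - 1*132 = 222164 - 132 = 222032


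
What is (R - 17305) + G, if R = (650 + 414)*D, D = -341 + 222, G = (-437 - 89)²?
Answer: 132755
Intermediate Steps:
G = 276676 (G = (-526)² = 276676)
D = -119
R = -126616 (R = (650 + 414)*(-119) = 1064*(-119) = -126616)
(R - 17305) + G = (-126616 - 17305) + 276676 = -143921 + 276676 = 132755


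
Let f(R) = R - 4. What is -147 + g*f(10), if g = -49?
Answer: -441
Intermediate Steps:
f(R) = -4 + R
-147 + g*f(10) = -147 - 49*(-4 + 10) = -147 - 49*6 = -147 - 294 = -441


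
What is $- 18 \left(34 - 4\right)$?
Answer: $-540$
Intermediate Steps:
$- 18 \left(34 - 4\right) = \left(-18\right) 30 = -540$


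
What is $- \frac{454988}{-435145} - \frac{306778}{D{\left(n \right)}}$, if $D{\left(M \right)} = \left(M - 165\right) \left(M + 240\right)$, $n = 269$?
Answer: $- \frac{54703834021}{11517417860} \approx -4.7497$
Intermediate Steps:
$D{\left(M \right)} = \left(-165 + M\right) \left(240 + M\right)$
$- \frac{454988}{-435145} - \frac{306778}{D{\left(n \right)}} = - \frac{454988}{-435145} - \frac{306778}{-39600 + 269^{2} + 75 \cdot 269} = \left(-454988\right) \left(- \frac{1}{435145}\right) - \frac{306778}{-39600 + 72361 + 20175} = \frac{454988}{435145} - \frac{306778}{52936} = \frac{454988}{435145} - \frac{153389}{26468} = - \frac{54703834021}{11517417860}$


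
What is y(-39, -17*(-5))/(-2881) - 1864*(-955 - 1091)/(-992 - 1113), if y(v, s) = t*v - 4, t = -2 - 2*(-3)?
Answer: -10987059664/6064505 ≈ -1811.7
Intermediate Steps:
t = 4 (t = -2 + 6 = 4)
y(v, s) = -4 + 4*v (y(v, s) = 4*v - 4 = -4 + 4*v)
y(-39, -17*(-5))/(-2881) - 1864*(-955 - 1091)/(-992 - 1113) = (-4 + 4*(-39))/(-2881) - 1864*(-955 - 1091)/(-992 - 1113) = (-4 - 156)*(-1/2881) - 1864/((-2105/(-2046))) = -160*(-1/2881) - 1864/((-2105*(-1/2046))) = 160/2881 - 1864/2105/2046 = 160/2881 - 1864*2046/2105 = 160/2881 - 3813744/2105 = -10987059664/6064505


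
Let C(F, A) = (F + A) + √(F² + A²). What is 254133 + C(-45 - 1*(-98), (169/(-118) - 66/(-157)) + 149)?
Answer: 4711791465/18526 + 5*√339224559221/18526 ≈ 2.5449e+5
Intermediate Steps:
C(F, A) = A + F + √(A² + F²) (C(F, A) = (A + F) + √(A² + F²) = A + F + √(A² + F²))
254133 + C(-45 - 1*(-98), (169/(-118) - 66/(-157)) + 149) = 254133 + (((169/(-118) - 66/(-157)) + 149) + (-45 - 1*(-98)) + √(((169/(-118) - 66/(-157)) + 149)² + (-45 - 1*(-98))²)) = 254133 + (((169*(-1/118) - 66*(-1/157)) + 149) + (-45 + 98) + √(((169*(-1/118) - 66*(-1/157)) + 149)² + (-45 + 98)²)) = 254133 + (((-169/118 + 66/157) + 149) + 53 + √(((-169/118 + 66/157) + 149)² + 53²)) = 254133 + ((-18745/18526 + 149) + 53 + √((-18745/18526 + 149)² + 2809)) = 254133 + (2741629/18526 + 53 + √((2741629/18526)² + 2809)) = 254133 + (2741629/18526 + 53 + √(7516529573641/343212676 + 2809)) = 254133 + (2741629/18526 + 53 + √(8480613980525/343212676)) = 254133 + (2741629/18526 + 53 + 5*√339224559221/18526) = 254133 + (3723507/18526 + 5*√339224559221/18526) = 4711791465/18526 + 5*√339224559221/18526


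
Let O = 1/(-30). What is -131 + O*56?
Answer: -1993/15 ≈ -132.87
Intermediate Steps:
O = -1/30 ≈ -0.033333
-131 + O*56 = -131 - 1/30*56 = -131 - 28/15 = -1993/15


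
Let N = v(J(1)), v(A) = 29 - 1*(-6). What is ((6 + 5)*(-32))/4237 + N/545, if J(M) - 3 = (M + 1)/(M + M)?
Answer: -8709/461833 ≈ -0.018857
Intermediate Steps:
J(M) = 3 + (1 + M)/(2*M) (J(M) = 3 + (M + 1)/(M + M) = 3 + (1 + M)/((2*M)) = 3 + (1 + M)*(1/(2*M)) = 3 + (1 + M)/(2*M))
v(A) = 35 (v(A) = 29 + 6 = 35)
N = 35
((6 + 5)*(-32))/4237 + N/545 = ((6 + 5)*(-32))/4237 + 35/545 = (11*(-32))*(1/4237) + 35*(1/545) = -352*1/4237 + 7/109 = -352/4237 + 7/109 = -8709/461833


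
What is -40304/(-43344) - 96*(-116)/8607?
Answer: 17282819/7772121 ≈ 2.2237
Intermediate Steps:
-40304/(-43344) - 96*(-116)/8607 = -40304*(-1/43344) + 11136*(1/8607) = 2519/2709 + 3712/2869 = 17282819/7772121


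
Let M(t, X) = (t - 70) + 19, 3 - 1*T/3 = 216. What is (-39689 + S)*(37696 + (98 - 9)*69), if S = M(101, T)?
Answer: -1737654843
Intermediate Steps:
T = -639 (T = 9 - 3*216 = 9 - 648 = -639)
M(t, X) = -51 + t (M(t, X) = (-70 + t) + 19 = -51 + t)
S = 50 (S = -51 + 101 = 50)
(-39689 + S)*(37696 + (98 - 9)*69) = (-39689 + 50)*(37696 + (98 - 9)*69) = -39639*(37696 + 89*69) = -39639*(37696 + 6141) = -39639*43837 = -1737654843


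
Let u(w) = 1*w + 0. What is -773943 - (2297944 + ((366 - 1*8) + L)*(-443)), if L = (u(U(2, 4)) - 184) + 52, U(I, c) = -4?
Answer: -2973541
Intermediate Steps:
u(w) = w (u(w) = w + 0 = w)
L = -136 (L = (-4 - 184) + 52 = -188 + 52 = -136)
-773943 - (2297944 + ((366 - 1*8) + L)*(-443)) = -773943 - (2297944 + ((366 - 1*8) - 136)*(-443)) = -773943 - (2297944 + ((366 - 8) - 136)*(-443)) = -773943 - (2297944 + (358 - 136)*(-443)) = -773943 - (2297944 + 222*(-443)) = -773943 - (2297944 - 98346) = -773943 - 1*2199598 = -773943 - 2199598 = -2973541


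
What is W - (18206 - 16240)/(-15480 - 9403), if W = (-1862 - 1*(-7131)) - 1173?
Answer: 101922734/24883 ≈ 4096.1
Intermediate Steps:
W = 4096 (W = (-1862 + 7131) - 1173 = 5269 - 1173 = 4096)
W - (18206 - 16240)/(-15480 - 9403) = 4096 - (18206 - 16240)/(-15480 - 9403) = 4096 - 1966/(-24883) = 4096 - 1966*(-1)/24883 = 4096 - 1*(-1966/24883) = 4096 + 1966/24883 = 101922734/24883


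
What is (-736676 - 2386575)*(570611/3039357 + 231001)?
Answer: -2192819151235382968/3039357 ≈ -7.2147e+11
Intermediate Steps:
(-736676 - 2386575)*(570611/3039357 + 231001) = -3123251*(570611*(1/3039357) + 231001) = -3123251*(570611/3039357 + 231001) = -3123251*702095076968/3039357 = -2192819151235382968/3039357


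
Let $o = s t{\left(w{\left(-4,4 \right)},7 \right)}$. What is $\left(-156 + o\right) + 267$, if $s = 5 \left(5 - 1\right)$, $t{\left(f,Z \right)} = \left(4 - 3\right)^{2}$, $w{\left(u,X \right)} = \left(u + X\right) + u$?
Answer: $131$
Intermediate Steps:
$w{\left(u,X \right)} = X + 2 u$ ($w{\left(u,X \right)} = \left(X + u\right) + u = X + 2 u$)
$t{\left(f,Z \right)} = 1$ ($t{\left(f,Z \right)} = 1^{2} = 1$)
$s = 20$ ($s = 5 \cdot 4 = 20$)
$o = 20$ ($o = 20 \cdot 1 = 20$)
$\left(-156 + o\right) + 267 = \left(-156 + 20\right) + 267 = -136 + 267 = 131$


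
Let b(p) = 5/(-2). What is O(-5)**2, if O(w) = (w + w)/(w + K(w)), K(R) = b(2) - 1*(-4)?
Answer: 400/49 ≈ 8.1633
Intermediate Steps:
b(p) = -5/2 (b(p) = 5*(-1/2) = -5/2)
K(R) = 3/2 (K(R) = -5/2 - 1*(-4) = -5/2 + 4 = 3/2)
O(w) = 2*w/(3/2 + w) (O(w) = (w + w)/(w + 3/2) = (2*w)/(3/2 + w) = 2*w/(3/2 + w))
O(-5)**2 = (4*(-5)/(3 + 2*(-5)))**2 = (4*(-5)/(3 - 10))**2 = (4*(-5)/(-7))**2 = (4*(-5)*(-1/7))**2 = (20/7)**2 = 400/49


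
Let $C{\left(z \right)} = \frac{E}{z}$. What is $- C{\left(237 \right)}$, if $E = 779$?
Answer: $- \frac{779}{237} \approx -3.2869$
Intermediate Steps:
$C{\left(z \right)} = \frac{779}{z}$
$- C{\left(237 \right)} = - \frac{779}{237}$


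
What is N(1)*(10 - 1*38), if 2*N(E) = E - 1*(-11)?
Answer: -168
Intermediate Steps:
N(E) = 11/2 + E/2 (N(E) = (E - 1*(-11))/2 = (E + 11)/2 = (11 + E)/2 = 11/2 + E/2)
N(1)*(10 - 1*38) = (11/2 + (½)*1)*(10 - 1*38) = (11/2 + ½)*(10 - 38) = 6*(-28) = -168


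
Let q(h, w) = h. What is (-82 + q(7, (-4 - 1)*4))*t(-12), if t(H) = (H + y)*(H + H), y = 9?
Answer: -5400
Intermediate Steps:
t(H) = 2*H*(9 + H) (t(H) = (H + 9)*(H + H) = (9 + H)*(2*H) = 2*H*(9 + H))
(-82 + q(7, (-4 - 1)*4))*t(-12) = (-82 + 7)*(2*(-12)*(9 - 12)) = -150*(-12)*(-3) = -75*72 = -5400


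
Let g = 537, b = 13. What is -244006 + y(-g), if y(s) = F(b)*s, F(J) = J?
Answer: -250987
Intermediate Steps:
y(s) = 13*s
-244006 + y(-g) = -244006 + 13*(-1*537) = -244006 + 13*(-537) = -244006 - 6981 = -250987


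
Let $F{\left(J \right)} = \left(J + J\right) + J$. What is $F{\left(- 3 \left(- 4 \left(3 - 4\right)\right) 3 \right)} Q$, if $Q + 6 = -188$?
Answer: $20952$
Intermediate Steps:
$Q = -194$ ($Q = -6 - 188 = -194$)
$F{\left(J \right)} = 3 J$ ($F{\left(J \right)} = 2 J + J = 3 J$)
$F{\left(- 3 \left(- 4 \left(3 - 4\right)\right) 3 \right)} Q = 3 - 3 \left(- 4 \left(3 - 4\right)\right) 3 \left(-194\right) = 3 - 3 \left(\left(-4\right) \left(-1\right)\right) 3 \left(-194\right) = 3 \left(-3\right) 4 \cdot 3 \left(-194\right) = 3 \left(\left(-12\right) 3\right) \left(-194\right) = 3 \left(-36\right) \left(-194\right) = \left(-108\right) \left(-194\right) = 20952$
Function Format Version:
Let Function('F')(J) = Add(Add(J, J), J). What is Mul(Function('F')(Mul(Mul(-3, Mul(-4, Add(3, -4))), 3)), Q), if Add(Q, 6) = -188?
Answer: 20952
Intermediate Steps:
Q = -194 (Q = Add(-6, -188) = -194)
Function('F')(J) = Mul(3, J) (Function('F')(J) = Add(Mul(2, J), J) = Mul(3, J))
Mul(Function('F')(Mul(Mul(-3, Mul(-4, Add(3, -4))), 3)), Q) = Mul(Mul(3, Mul(Mul(-3, Mul(-4, Add(3, -4))), 3)), -194) = Mul(Mul(3, Mul(Mul(-3, Mul(-4, -1)), 3)), -194) = Mul(Mul(3, Mul(Mul(-3, 4), 3)), -194) = Mul(Mul(3, Mul(-12, 3)), -194) = Mul(Mul(3, -36), -194) = Mul(-108, -194) = 20952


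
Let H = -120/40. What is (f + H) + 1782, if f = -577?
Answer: 1202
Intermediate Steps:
H = -3 (H = -120/40 = -8*3/8 = -3)
(f + H) + 1782 = (-577 - 3) + 1782 = -580 + 1782 = 1202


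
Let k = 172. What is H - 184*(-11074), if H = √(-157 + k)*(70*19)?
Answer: 2037616 + 1330*√15 ≈ 2.0428e+6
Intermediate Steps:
H = 1330*√15 (H = √(-157 + 172)*(70*19) = √15*1330 = 1330*√15 ≈ 5151.1)
H - 184*(-11074) = 1330*√15 - 184*(-11074) = 1330*√15 + 2037616 = 2037616 + 1330*√15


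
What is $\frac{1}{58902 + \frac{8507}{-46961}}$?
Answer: $\frac{46961}{2766088315} \approx 1.6977 \cdot 10^{-5}$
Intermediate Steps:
$\frac{1}{58902 + \frac{8507}{-46961}} = \frac{1}{58902 + 8507 \left(- \frac{1}{46961}\right)} = \frac{1}{58902 - \frac{8507}{46961}} = \frac{1}{\frac{2766088315}{46961}} = \frac{46961}{2766088315}$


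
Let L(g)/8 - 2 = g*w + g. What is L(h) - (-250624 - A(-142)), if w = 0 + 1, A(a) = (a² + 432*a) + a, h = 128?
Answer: 211366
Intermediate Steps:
A(a) = a² + 433*a
w = 1
L(g) = 16 + 16*g (L(g) = 16 + 8*(g*1 + g) = 16 + 8*(g + g) = 16 + 8*(2*g) = 16 + 16*g)
L(h) - (-250624 - A(-142)) = (16 + 16*128) - (-250624 - (-142)*(433 - 142)) = (16 + 2048) - (-250624 - (-142)*291) = 2064 - (-250624 - 1*(-41322)) = 2064 - (-250624 + 41322) = 2064 - 1*(-209302) = 2064 + 209302 = 211366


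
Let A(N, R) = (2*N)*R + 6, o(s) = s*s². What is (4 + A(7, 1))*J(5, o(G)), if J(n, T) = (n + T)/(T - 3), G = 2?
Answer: 312/5 ≈ 62.400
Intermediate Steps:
o(s) = s³
J(n, T) = (T + n)/(-3 + T)
A(N, R) = 6 + 2*N*R (A(N, R) = 2*N*R + 6 = 6 + 2*N*R)
(4 + A(7, 1))*J(5, o(G)) = (4 + (6 + 2*7*1))*((2³ + 5)/(-3 + 2³)) = (4 + (6 + 14))*((8 + 5)/(-3 + 8)) = (4 + 20)*(13/5) = 24*((⅕)*13) = 24*(13/5) = 312/5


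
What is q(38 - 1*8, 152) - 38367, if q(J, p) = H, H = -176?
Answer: -38543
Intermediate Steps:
q(J, p) = -176
q(38 - 1*8, 152) - 38367 = -176 - 38367 = -38543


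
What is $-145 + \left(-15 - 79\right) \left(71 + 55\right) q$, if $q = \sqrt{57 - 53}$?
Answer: $-23833$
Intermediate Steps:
$q = 2$ ($q = \sqrt{57 - 53} = \sqrt{4} = 2$)
$-145 + \left(-15 - 79\right) \left(71 + 55\right) q = -145 + \left(-15 - 79\right) \left(71 + 55\right) 2 = -145 + \left(-94\right) 126 \cdot 2 = -145 - 23688 = -23833$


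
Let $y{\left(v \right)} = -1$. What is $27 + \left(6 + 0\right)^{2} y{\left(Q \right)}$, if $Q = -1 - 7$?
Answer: $-9$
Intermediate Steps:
$Q = -8$ ($Q = -1 - 7 = -8$)
$27 + \left(6 + 0\right)^{2} y{\left(Q \right)} = 27 + \left(6 + 0\right)^{2} \left(-1\right) = 27 + 6^{2} \left(-1\right) = 27 + 36 \left(-1\right) = 27 - 36 = -9$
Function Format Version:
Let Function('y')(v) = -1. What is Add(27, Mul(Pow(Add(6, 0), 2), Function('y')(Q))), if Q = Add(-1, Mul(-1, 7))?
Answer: -9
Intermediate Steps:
Q = -8 (Q = Add(-1, -7) = -8)
Add(27, Mul(Pow(Add(6, 0), 2), Function('y')(Q))) = Add(27, Mul(Pow(Add(6, 0), 2), -1)) = Add(27, Mul(Pow(6, 2), -1)) = Add(27, Mul(36, -1)) = Add(27, -36) = -9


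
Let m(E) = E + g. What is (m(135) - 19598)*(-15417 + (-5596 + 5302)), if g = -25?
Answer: 306175968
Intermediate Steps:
m(E) = -25 + E (m(E) = E - 25 = -25 + E)
(m(135) - 19598)*(-15417 + (-5596 + 5302)) = ((-25 + 135) - 19598)*(-15417 + (-5596 + 5302)) = (110 - 19598)*(-15417 - 294) = -19488*(-15711) = 306175968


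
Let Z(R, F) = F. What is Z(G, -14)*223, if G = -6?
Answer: -3122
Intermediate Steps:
Z(G, -14)*223 = -14*223 = -3122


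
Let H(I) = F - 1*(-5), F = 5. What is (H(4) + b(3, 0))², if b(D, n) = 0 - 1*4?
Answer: 36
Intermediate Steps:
b(D, n) = -4 (b(D, n) = 0 - 4 = -4)
H(I) = 10 (H(I) = 5 - 1*(-5) = 5 + 5 = 10)
(H(4) + b(3, 0))² = (10 - 4)² = 6² = 36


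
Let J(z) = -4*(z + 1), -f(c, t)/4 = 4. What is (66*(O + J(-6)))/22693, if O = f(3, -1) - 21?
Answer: -102/2063 ≈ -0.049443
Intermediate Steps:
f(c, t) = -16 (f(c, t) = -4*4 = -16)
J(z) = -4 - 4*z (J(z) = -4*(1 + z) = -4 - 4*z)
O = -37 (O = -16 - 21 = -37)
(66*(O + J(-6)))/22693 = (66*(-37 + (-4 - 4*(-6))))/22693 = (66*(-37 + (-4 + 24)))*(1/22693) = (66*(-37 + 20))*(1/22693) = (66*(-17))*(1/22693) = -1122*1/22693 = -102/2063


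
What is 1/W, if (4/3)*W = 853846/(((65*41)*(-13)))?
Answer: -69290/1280769 ≈ -0.054100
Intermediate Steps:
W = -1280769/69290 (W = 3*(853846/(((65*41)*(-13))))/4 = 3*(853846/((2665*(-13))))/4 = 3*(853846/(-34645))/4 = 3*(853846*(-1/34645))/4 = (¾)*(-853846/34645) = -1280769/69290 ≈ -18.484)
1/W = 1/(-1280769/69290) = -69290/1280769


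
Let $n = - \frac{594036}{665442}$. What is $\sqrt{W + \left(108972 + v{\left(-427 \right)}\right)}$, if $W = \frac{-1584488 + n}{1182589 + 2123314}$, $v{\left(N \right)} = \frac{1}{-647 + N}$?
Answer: $\frac{\sqrt{23178865279962519185844509123014}}{14584434075502} \approx 330.11$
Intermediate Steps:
$n = - \frac{33002}{36969}$ ($n = \left(-594036\right) \frac{1}{665442} = - \frac{33002}{36969} \approx -0.89269$)
$W = - \frac{58576969874}{122215928007}$ ($W = \frac{-1584488 - \frac{33002}{36969}}{1182589 + 2123314} = - \frac{58576969874}{36969 \cdot 3305903} = \left(- \frac{58576969874}{36969}\right) \frac{1}{3305903} = - \frac{58576969874}{122215928007} \approx -0.47929$)
$\sqrt{W + \left(108972 + v{\left(-427 \right)}\right)} = \sqrt{- \frac{58576969874}{122215928007} + \left(108972 + \frac{1}{-647 - 427}\right)} = \sqrt{- \frac{58576969874}{122215928007} + \left(108972 + \frac{1}{-1074}\right)} = \sqrt{- \frac{58576969874}{122215928007} + \left(108972 - \frac{1}{1074}\right)} = \sqrt{- \frac{58576969874}{122215928007} + \frac{117035927}{1074}} = \sqrt{\frac{1589287946310984757}{14584434075502}} = \frac{\sqrt{23178865279962519185844509123014}}{14584434075502}$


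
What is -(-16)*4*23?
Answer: 1472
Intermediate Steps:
-(-16)*4*23 = -16*(-4)*23 = 64*23 = 1472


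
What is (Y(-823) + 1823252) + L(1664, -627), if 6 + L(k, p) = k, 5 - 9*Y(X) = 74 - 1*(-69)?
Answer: 5474684/3 ≈ 1.8249e+6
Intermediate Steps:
Y(X) = -46/3 (Y(X) = 5/9 - (74 - 1*(-69))/9 = 5/9 - (74 + 69)/9 = 5/9 - ⅑*143 = 5/9 - 143/9 = -46/3)
L(k, p) = -6 + k
(Y(-823) + 1823252) + L(1664, -627) = (-46/3 + 1823252) + (-6 + 1664) = 5469710/3 + 1658 = 5474684/3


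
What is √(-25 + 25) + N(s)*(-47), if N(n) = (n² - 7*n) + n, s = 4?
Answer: 376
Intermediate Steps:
N(n) = n² - 6*n
√(-25 + 25) + N(s)*(-47) = √(-25 + 25) + (4*(-6 + 4))*(-47) = √0 + (4*(-2))*(-47) = 0 - 8*(-47) = 0 + 376 = 376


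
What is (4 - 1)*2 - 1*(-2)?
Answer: 8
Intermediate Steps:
(4 - 1)*2 - 1*(-2) = 3*2 + 2 = 6 + 2 = 8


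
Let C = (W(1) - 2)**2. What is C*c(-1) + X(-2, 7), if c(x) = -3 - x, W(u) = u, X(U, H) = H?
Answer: 5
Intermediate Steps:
C = 1 (C = (1 - 2)**2 = (-1)**2 = 1)
C*c(-1) + X(-2, 7) = 1*(-3 - 1*(-1)) + 7 = 1*(-3 + 1) + 7 = 1*(-2) + 7 = -2 + 7 = 5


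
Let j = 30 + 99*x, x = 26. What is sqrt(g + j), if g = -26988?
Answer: 8*I*sqrt(381) ≈ 156.15*I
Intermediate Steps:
j = 2604 (j = 30 + 99*26 = 30 + 2574 = 2604)
sqrt(g + j) = sqrt(-26988 + 2604) = sqrt(-24384) = 8*I*sqrt(381)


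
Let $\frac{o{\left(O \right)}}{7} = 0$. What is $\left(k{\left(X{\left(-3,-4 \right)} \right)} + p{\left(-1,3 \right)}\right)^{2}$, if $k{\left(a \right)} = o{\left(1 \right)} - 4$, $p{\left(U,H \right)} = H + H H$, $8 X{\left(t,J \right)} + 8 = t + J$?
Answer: $64$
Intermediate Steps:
$o{\left(O \right)} = 0$ ($o{\left(O \right)} = 7 \cdot 0 = 0$)
$X{\left(t,J \right)} = -1 + \frac{J}{8} + \frac{t}{8}$ ($X{\left(t,J \right)} = -1 + \frac{t + J}{8} = -1 + \frac{J + t}{8} = -1 + \left(\frac{J}{8} + \frac{t}{8}\right) = -1 + \frac{J}{8} + \frac{t}{8}$)
$p{\left(U,H \right)} = H + H^{2}$
$k{\left(a \right)} = -4$ ($k{\left(a \right)} = 0 - 4 = -4$)
$\left(k{\left(X{\left(-3,-4 \right)} \right)} + p{\left(-1,3 \right)}\right)^{2} = \left(-4 + 3 \left(1 + 3\right)\right)^{2} = \left(-4 + 3 \cdot 4\right)^{2} = \left(-4 + 12\right)^{2} = 8^{2} = 64$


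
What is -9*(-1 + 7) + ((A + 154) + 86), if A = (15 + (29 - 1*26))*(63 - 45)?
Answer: 510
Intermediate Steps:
A = 324 (A = (15 + (29 - 26))*18 = (15 + 3)*18 = 18*18 = 324)
-9*(-1 + 7) + ((A + 154) + 86) = -9*(-1 + 7) + ((324 + 154) + 86) = -9*6 + (478 + 86) = -54 + 564 = 510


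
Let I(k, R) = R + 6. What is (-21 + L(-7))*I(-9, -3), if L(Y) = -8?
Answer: -87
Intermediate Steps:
I(k, R) = 6 + R
(-21 + L(-7))*I(-9, -3) = (-21 - 8)*(6 - 3) = -29*3 = -87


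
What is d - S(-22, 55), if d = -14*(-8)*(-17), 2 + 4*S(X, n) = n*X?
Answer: -1601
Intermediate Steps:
S(X, n) = -½ + X*n/4 (S(X, n) = -½ + (n*X)/4 = -½ + (X*n)/4 = -½ + X*n/4)
d = -1904 (d = 112*(-17) = -1904)
d - S(-22, 55) = -1904 - (-½ + (¼)*(-22)*55) = -1904 - (-½ - 605/2) = -1904 - 1*(-303) = -1904 + 303 = -1601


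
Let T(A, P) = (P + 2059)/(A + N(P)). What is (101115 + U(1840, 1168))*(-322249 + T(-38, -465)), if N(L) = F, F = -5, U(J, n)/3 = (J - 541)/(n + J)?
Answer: -4215110579488917/129344 ≈ -3.2588e+10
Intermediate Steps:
U(J, n) = 3*(-541 + J)/(J + n) (U(J, n) = 3*((J - 541)/(n + J)) = 3*((-541 + J)/(J + n)) = 3*(-541 + J)/(J + n))
N(L) = -5
T(A, P) = (2059 + P)/(-5 + A) (T(A, P) = (P + 2059)/(A - 5) = (2059 + P)/(-5 + A))
(101115 + U(1840, 1168))*(-322249 + T(-38, -465)) = (101115 + 3*(-541 + 1840)/(1840 + 1168))*(-322249 + (2059 - 465)/(-5 - 38)) = (101115 + 3*1299/3008)*(-322249 + 1594/(-43)) = (101115 + 3*(1/3008)*1299)*(-322249 - 1/43*1594) = (101115 + 3897/3008)*(-322249 - 1594/43) = (304157817/3008)*(-13858301/43) = -4215110579488917/129344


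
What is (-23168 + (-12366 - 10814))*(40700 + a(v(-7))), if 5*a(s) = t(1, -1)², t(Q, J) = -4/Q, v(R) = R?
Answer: -9432559568/5 ≈ -1.8865e+9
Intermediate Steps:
a(s) = 16/5 (a(s) = (-4/1)²/5 = (-4*1)²/5 = (⅕)*(-4)² = (⅕)*16 = 16/5)
(-23168 + (-12366 - 10814))*(40700 + a(v(-7))) = (-23168 + (-12366 - 10814))*(40700 + 16/5) = (-23168 - 23180)*(203516/5) = -46348*203516/5 = -9432559568/5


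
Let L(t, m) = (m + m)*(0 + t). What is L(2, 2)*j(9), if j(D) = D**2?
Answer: 648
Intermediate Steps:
L(t, m) = 2*m*t (L(t, m) = (2*m)*t = 2*m*t)
L(2, 2)*j(9) = (2*2*2)*9**2 = 8*81 = 648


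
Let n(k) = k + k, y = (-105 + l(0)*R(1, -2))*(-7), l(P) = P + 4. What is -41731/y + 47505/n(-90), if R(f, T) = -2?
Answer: -3005869/9492 ≈ -316.67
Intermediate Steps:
l(P) = 4 + P
y = 791 (y = (-105 + (4 + 0)*(-2))*(-7) = (-105 + 4*(-2))*(-7) = (-105 - 8)*(-7) = -113*(-7) = 791)
n(k) = 2*k
-41731/y + 47505/n(-90) = -41731/791 + 47505/((2*(-90))) = -41731*1/791 + 47505/(-180) = -41731/791 + 47505*(-1/180) = -41731/791 - 3167/12 = -3005869/9492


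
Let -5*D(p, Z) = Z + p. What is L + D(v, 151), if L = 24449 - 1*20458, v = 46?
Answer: 19758/5 ≈ 3951.6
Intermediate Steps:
D(p, Z) = -Z/5 - p/5 (D(p, Z) = -(Z + p)/5 = -Z/5 - p/5)
L = 3991 (L = 24449 - 20458 = 3991)
L + D(v, 151) = 3991 + (-⅕*151 - ⅕*46) = 3991 + (-151/5 - 46/5) = 3991 - 197/5 = 19758/5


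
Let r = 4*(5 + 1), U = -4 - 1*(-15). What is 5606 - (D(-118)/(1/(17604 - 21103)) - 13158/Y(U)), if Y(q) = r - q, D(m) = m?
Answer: -5281430/13 ≈ -4.0626e+5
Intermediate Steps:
U = 11 (U = -4 + 15 = 11)
r = 24 (r = 4*6 = 24)
Y(q) = 24 - q
5606 - (D(-118)/(1/(17604 - 21103)) - 13158/Y(U)) = 5606 - (-118/(1/(17604 - 21103)) - 13158/(24 - 1*11)) = 5606 - (-118/(1/(-3499)) - 13158/(24 - 11)) = 5606 - (-118/(-1/3499) - 13158/13) = 5606 - (-118*(-3499) - 13158*1/13) = 5606 - (412882 - 13158/13) = 5606 - 1*5354308/13 = 5606 - 5354308/13 = -5281430/13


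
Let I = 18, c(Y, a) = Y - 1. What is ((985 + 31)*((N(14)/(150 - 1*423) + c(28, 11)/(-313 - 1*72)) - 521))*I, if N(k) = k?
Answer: -47698993248/5005 ≈ -9.5303e+6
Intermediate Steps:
c(Y, a) = -1 + Y
((985 + 31)*((N(14)/(150 - 1*423) + c(28, 11)/(-313 - 1*72)) - 521))*I = ((985 + 31)*((14/(150 - 1*423) + (-1 + 28)/(-313 - 1*72)) - 521))*18 = (1016*((14/(150 - 423) + 27/(-313 - 72)) - 521))*18 = (1016*((14/(-273) + 27/(-385)) - 521))*18 = (1016*((14*(-1/273) + 27*(-1/385)) - 521))*18 = (1016*((-2/39 - 27/385) - 521))*18 = (1016*(-1823/15015 - 521))*18 = (1016*(-7824638/15015))*18 = -7949832208/15015*18 = -47698993248/5005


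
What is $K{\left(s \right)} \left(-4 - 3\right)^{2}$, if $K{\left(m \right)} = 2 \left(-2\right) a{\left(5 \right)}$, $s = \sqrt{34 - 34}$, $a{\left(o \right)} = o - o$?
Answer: $0$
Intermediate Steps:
$a{\left(o \right)} = 0$
$s = 0$ ($s = \sqrt{0} = 0$)
$K{\left(m \right)} = 0$ ($K{\left(m \right)} = 2 \left(-2\right) 0 = \left(-4\right) 0 = 0$)
$K{\left(s \right)} \left(-4 - 3\right)^{2} = 0 \left(-4 - 3\right)^{2} = 0 \left(-7\right)^{2} = 0 \cdot 49 = 0$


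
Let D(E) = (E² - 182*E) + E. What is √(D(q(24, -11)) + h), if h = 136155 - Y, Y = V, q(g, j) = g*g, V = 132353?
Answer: √231322 ≈ 480.96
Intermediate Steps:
q(g, j) = g²
Y = 132353
D(E) = E² - 181*E
h = 3802 (h = 136155 - 1*132353 = 136155 - 132353 = 3802)
√(D(q(24, -11)) + h) = √(24²*(-181 + 24²) + 3802) = √(576*(-181 + 576) + 3802) = √(576*395 + 3802) = √(227520 + 3802) = √231322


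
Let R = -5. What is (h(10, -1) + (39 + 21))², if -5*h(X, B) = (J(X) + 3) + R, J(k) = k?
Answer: 85264/25 ≈ 3410.6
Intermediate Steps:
h(X, B) = ⅖ - X/5 (h(X, B) = -((X + 3) - 5)/5 = -((3 + X) - 5)/5 = -(-2 + X)/5 = ⅖ - X/5)
(h(10, -1) + (39 + 21))² = ((⅖ - ⅕*10) + (39 + 21))² = ((⅖ - 2) + 60)² = (-8/5 + 60)² = (292/5)² = 85264/25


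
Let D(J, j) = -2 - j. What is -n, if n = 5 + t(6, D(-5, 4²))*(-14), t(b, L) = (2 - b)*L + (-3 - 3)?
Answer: 919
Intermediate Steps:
t(b, L) = -6 + L*(2 - b) (t(b, L) = L*(2 - b) - 6 = -6 + L*(2 - b))
n = -919 (n = 5 + (-6 + 2*(-2 - 1*4²) - 1*(-2 - 1*4²)*6)*(-14) = 5 + (-6 + 2*(-2 - 1*16) - 1*(-2 - 1*16)*6)*(-14) = 5 + (-6 + 2*(-2 - 16) - 1*(-2 - 16)*6)*(-14) = 5 + (-6 + 2*(-18) - 1*(-18)*6)*(-14) = 5 + (-6 - 36 + 108)*(-14) = 5 + 66*(-14) = 5 - 924 = -919)
-n = -1*(-919) = 919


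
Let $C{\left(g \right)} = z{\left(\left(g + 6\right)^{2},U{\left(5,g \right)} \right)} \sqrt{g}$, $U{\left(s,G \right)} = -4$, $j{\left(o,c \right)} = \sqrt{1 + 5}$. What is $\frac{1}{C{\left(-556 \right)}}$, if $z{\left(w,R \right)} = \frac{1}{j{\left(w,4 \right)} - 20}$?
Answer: $\frac{i \sqrt{139} \left(20 - \sqrt{6}\right)}{278} \approx 0.74431 i$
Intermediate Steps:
$j{\left(o,c \right)} = \sqrt{6}$
$z{\left(w,R \right)} = \frac{1}{-20 + \sqrt{6}}$ ($z{\left(w,R \right)} = \frac{1}{\sqrt{6} - 20} = \frac{1}{-20 + \sqrt{6}}$)
$C{\left(g \right)} = \sqrt{g} \left(- \frac{10}{197} - \frac{\sqrt{6}}{394}\right)$ ($C{\left(g \right)} = \left(- \frac{10}{197} - \frac{\sqrt{6}}{394}\right) \sqrt{g} = \sqrt{g} \left(- \frac{10}{197} - \frac{\sqrt{6}}{394}\right)$)
$\frac{1}{C{\left(-556 \right)}} = \frac{1}{\left(-1\right) \sqrt{-556} \frac{1}{20 - \sqrt{6}}} = \frac{1}{\left(-1\right) 2 i \sqrt{139} \frac{1}{20 - \sqrt{6}}} = \frac{1}{\left(-2\right) i \sqrt{139} \frac{1}{20 - \sqrt{6}}} = \frac{i \sqrt{139} \left(20 - \sqrt{6}\right)}{278}$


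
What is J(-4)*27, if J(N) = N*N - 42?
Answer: -702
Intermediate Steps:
J(N) = -42 + N**2 (J(N) = N**2 - 42 = -42 + N**2)
J(-4)*27 = (-42 + (-4)**2)*27 = (-42 + 16)*27 = -26*27 = -702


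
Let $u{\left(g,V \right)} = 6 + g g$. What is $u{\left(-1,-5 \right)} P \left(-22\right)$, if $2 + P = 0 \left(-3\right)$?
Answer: $308$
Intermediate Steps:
$u{\left(g,V \right)} = 6 + g^{2}$
$P = -2$ ($P = -2 + 0 \left(-3\right) = -2 + 0 = -2$)
$u{\left(-1,-5 \right)} P \left(-22\right) = \left(6 + \left(-1\right)^{2}\right) \left(-2\right) \left(-22\right) = \left(6 + 1\right) \left(-2\right) \left(-22\right) = 7 \left(-2\right) \left(-22\right) = \left(-14\right) \left(-22\right) = 308$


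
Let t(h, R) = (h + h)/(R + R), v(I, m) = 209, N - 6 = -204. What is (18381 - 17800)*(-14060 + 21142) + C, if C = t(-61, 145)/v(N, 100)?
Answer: 124694225749/30305 ≈ 4.1146e+6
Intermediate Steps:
N = -198 (N = 6 - 204 = -198)
t(h, R) = h/R (t(h, R) = (2*h)/((2*R)) = (2*h)*(1/(2*R)) = h/R)
C = -61/30305 (C = -61/145/209 = -61*1/145*(1/209) = -61/145*1/209 = -61/30305 ≈ -0.0020129)
(18381 - 17800)*(-14060 + 21142) + C = (18381 - 17800)*(-14060 + 21142) - 61/30305 = 581*7082 - 61/30305 = 4114642 - 61/30305 = 124694225749/30305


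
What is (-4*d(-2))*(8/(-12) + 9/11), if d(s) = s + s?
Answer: 80/33 ≈ 2.4242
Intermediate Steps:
d(s) = 2*s
(-4*d(-2))*(8/(-12) + 9/11) = (-8*(-2))*(8/(-12) + 9/11) = (-4*(-4))*(8*(-1/12) + 9*(1/11)) = 16*(-⅔ + 9/11) = 16*(5/33) = 80/33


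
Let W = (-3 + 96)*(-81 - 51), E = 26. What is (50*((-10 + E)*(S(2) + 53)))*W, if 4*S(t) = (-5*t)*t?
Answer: -471398400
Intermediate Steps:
S(t) = -5*t**2/4 (S(t) = ((-5*t)*t)/4 = (-5*t**2)/4 = -5*t**2/4)
W = -12276 (W = 93*(-132) = -12276)
(50*((-10 + E)*(S(2) + 53)))*W = (50*((-10 + 26)*(-5/4*2**2 + 53)))*(-12276) = (50*(16*(-5/4*4 + 53)))*(-12276) = (50*(16*(-5 + 53)))*(-12276) = (50*(16*48))*(-12276) = (50*768)*(-12276) = 38400*(-12276) = -471398400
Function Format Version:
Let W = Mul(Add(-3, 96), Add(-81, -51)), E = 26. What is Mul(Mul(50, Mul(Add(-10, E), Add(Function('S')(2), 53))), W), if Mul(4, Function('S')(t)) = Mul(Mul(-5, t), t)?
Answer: -471398400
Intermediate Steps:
Function('S')(t) = Mul(Rational(-5, 4), Pow(t, 2)) (Function('S')(t) = Mul(Rational(1, 4), Mul(Mul(-5, t), t)) = Mul(Rational(1, 4), Mul(-5, Pow(t, 2))) = Mul(Rational(-5, 4), Pow(t, 2)))
W = -12276 (W = Mul(93, -132) = -12276)
Mul(Mul(50, Mul(Add(-10, E), Add(Function('S')(2), 53))), W) = Mul(Mul(50, Mul(Add(-10, 26), Add(Mul(Rational(-5, 4), Pow(2, 2)), 53))), -12276) = Mul(Mul(50, Mul(16, Add(Mul(Rational(-5, 4), 4), 53))), -12276) = Mul(Mul(50, Mul(16, Add(-5, 53))), -12276) = Mul(Mul(50, Mul(16, 48)), -12276) = Mul(Mul(50, 768), -12276) = Mul(38400, -12276) = -471398400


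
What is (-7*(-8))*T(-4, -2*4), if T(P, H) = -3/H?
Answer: 21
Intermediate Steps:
(-7*(-8))*T(-4, -2*4) = (-7*(-8))*(-3/((-2*4))) = 56*(-3/(-8)) = 56*(-3*(-1/8)) = 56*(3/8) = 21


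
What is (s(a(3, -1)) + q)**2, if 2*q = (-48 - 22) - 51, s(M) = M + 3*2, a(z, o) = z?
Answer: 10609/4 ≈ 2652.3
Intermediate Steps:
s(M) = 6 + M (s(M) = M + 6 = 6 + M)
q = -121/2 (q = ((-48 - 22) - 51)/2 = (-70 - 51)/2 = (1/2)*(-121) = -121/2 ≈ -60.500)
(s(a(3, -1)) + q)**2 = ((6 + 3) - 121/2)**2 = (9 - 121/2)**2 = (-103/2)**2 = 10609/4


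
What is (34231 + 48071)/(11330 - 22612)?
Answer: -41151/5641 ≈ -7.2950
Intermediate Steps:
(34231 + 48071)/(11330 - 22612) = 82302/(-11282) = 82302*(-1/11282) = -41151/5641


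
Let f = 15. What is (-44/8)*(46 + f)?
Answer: -671/2 ≈ -335.50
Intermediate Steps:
(-44/8)*(46 + f) = (-44/8)*(46 + 15) = -44*⅛*61 = -11/2*61 = -671/2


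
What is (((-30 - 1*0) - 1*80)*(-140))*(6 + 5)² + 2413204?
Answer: 4276604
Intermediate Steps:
(((-30 - 1*0) - 1*80)*(-140))*(6 + 5)² + 2413204 = (((-30 + 0) - 80)*(-140))*11² + 2413204 = ((-30 - 80)*(-140))*121 + 2413204 = -110*(-140)*121 + 2413204 = 15400*121 + 2413204 = 1863400 + 2413204 = 4276604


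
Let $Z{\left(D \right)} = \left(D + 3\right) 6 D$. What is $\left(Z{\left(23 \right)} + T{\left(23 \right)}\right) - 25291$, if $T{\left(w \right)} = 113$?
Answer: $-21590$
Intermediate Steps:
$Z{\left(D \right)} = 6 D \left(3 + D\right)$ ($Z{\left(D \right)} = \left(3 + D\right) 6 D = 6 D \left(3 + D\right)$)
$\left(Z{\left(23 \right)} + T{\left(23 \right)}\right) - 25291 = \left(6 \cdot 23 \left(3 + 23\right) + 113\right) - 25291 = \left(6 \cdot 23 \cdot 26 + 113\right) - 25291 = \left(3588 + 113\right) - 25291 = 3701 - 25291 = -21590$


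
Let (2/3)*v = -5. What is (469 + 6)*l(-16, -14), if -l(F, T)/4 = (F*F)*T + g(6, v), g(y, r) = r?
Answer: 6823850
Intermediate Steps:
v = -15/2 (v = (3/2)*(-5) = -15/2 ≈ -7.5000)
l(F, T) = 30 - 4*T*F**2 (l(F, T) = -4*((F*F)*T - 15/2) = -4*(F**2*T - 15/2) = -4*(T*F**2 - 15/2) = -4*(-15/2 + T*F**2) = 30 - 4*T*F**2)
(469 + 6)*l(-16, -14) = (469 + 6)*(30 - 4*(-14)*(-16)**2) = 475*(30 - 4*(-14)*256) = 475*(30 + 14336) = 475*14366 = 6823850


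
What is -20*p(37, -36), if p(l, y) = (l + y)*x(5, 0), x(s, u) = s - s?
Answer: 0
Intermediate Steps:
x(s, u) = 0
p(l, y) = 0 (p(l, y) = (l + y)*0 = 0)
-20*p(37, -36) = -20*0 = 0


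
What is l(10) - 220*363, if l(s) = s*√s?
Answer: -79860 + 10*√10 ≈ -79828.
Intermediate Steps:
l(s) = s^(3/2)
l(10) - 220*363 = 10^(3/2) - 220*363 = 10*√10 - 79860 = -79860 + 10*√10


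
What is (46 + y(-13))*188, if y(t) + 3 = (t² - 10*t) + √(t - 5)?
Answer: 64296 + 564*I*√2 ≈ 64296.0 + 797.62*I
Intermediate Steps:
y(t) = -3 + t² + √(-5 + t) - 10*t (y(t) = -3 + ((t² - 10*t) + √(t - 5)) = -3 + ((t² - 10*t) + √(-5 + t)) = -3 + (t² + √(-5 + t) - 10*t) = -3 + t² + √(-5 + t) - 10*t)
(46 + y(-13))*188 = (46 + (-3 + (-13)² + √(-5 - 13) - 10*(-13)))*188 = (46 + (-3 + 169 + √(-18) + 130))*188 = (46 + (-3 + 169 + 3*I*√2 + 130))*188 = (46 + (296 + 3*I*√2))*188 = (342 + 3*I*√2)*188 = 64296 + 564*I*√2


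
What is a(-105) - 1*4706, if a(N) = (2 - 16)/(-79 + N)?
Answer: -432945/92 ≈ -4705.9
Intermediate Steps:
a(N) = -14/(-79 + N)
a(-105) - 1*4706 = -14/(-79 - 105) - 1*4706 = -14/(-184) - 4706 = -14*(-1/184) - 4706 = 7/92 - 4706 = -432945/92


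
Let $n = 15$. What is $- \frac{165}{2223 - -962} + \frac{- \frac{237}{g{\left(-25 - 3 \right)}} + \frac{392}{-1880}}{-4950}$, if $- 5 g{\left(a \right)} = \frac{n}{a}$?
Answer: $\frac{292769303}{740990250} \approx 0.39511$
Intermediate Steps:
$g{\left(a \right)} = - \frac{3}{a}$ ($g{\left(a \right)} = - \frac{15 \frac{1}{a}}{5} = - \frac{3}{a}$)
$- \frac{165}{2223 - -962} + \frac{- \frac{237}{g{\left(-25 - 3 \right)}} + \frac{392}{-1880}}{-4950} = - \frac{165}{2223 - -962} + \frac{- \frac{237}{\left(-3\right) \frac{1}{-25 - 3}} + \frac{392}{-1880}}{-4950} = - \frac{165}{2223 + 962} + \left(- \frac{237}{\left(-3\right) \frac{1}{-25 - 3}} + 392 \left(- \frac{1}{1880}\right)\right) \left(- \frac{1}{4950}\right) = - \frac{165}{3185} + \left(- \frac{237}{\left(-3\right) \frac{1}{-28}} - \frac{49}{235}\right) \left(- \frac{1}{4950}\right) = \left(-165\right) \frac{1}{3185} + \left(- \frac{237}{\left(-3\right) \left(- \frac{1}{28}\right)} - \frac{49}{235}\right) \left(- \frac{1}{4950}\right) = - \frac{33}{637} + \left(- \frac{237}{\frac{3}{28}} - \frac{49}{235}\right) \left(- \frac{1}{4950}\right) = - \frac{33}{637} + \left(\left(-237\right) \frac{28}{3} - \frac{49}{235}\right) \left(- \frac{1}{4950}\right) = - \frac{33}{637} + \left(-2212 - \frac{49}{235}\right) \left(- \frac{1}{4950}\right) = - \frac{33}{637} - - \frac{519869}{1163250} = - \frac{33}{637} + \frac{519869}{1163250} = \frac{292769303}{740990250}$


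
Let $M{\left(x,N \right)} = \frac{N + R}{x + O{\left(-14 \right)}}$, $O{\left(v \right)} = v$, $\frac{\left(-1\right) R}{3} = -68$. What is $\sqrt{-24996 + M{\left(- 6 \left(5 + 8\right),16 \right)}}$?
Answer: $\frac{i \sqrt{13224149}}{23} \approx 158.11 i$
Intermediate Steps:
$R = 204$ ($R = \left(-3\right) \left(-68\right) = 204$)
$M{\left(x,N \right)} = \frac{204 + N}{-14 + x}$ ($M{\left(x,N \right)} = \frac{N + 204}{x - 14} = \frac{204 + N}{-14 + x}$)
$\sqrt{-24996 + M{\left(- 6 \left(5 + 8\right),16 \right)}} = \sqrt{-24996 + \frac{204 + 16}{-14 - 6 \left(5 + 8\right)}} = \sqrt{-24996 + \frac{1}{-14 - 78} \cdot 220} = \sqrt{-24996 + \frac{1}{-92} \cdot 220} = \sqrt{-24996 - \frac{55}{23}} = \sqrt{- \frac{574963}{23}} = \frac{i \sqrt{13224149}}{23}$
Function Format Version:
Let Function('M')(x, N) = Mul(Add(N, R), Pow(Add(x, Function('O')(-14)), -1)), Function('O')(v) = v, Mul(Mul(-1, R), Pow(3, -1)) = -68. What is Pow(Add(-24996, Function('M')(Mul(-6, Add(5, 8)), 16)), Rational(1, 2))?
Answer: Mul(Rational(1, 23), I, Pow(13224149, Rational(1, 2))) ≈ Mul(158.11, I)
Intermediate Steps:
R = 204 (R = Mul(-3, -68) = 204)
Function('M')(x, N) = Mul(Pow(Add(-14, x), -1), Add(204, N)) (Function('M')(x, N) = Mul(Add(N, 204), Pow(Add(x, -14), -1)) = Mul(Add(204, N), Pow(Add(-14, x), -1)) = Mul(Pow(Add(-14, x), -1), Add(204, N)))
Pow(Add(-24996, Function('M')(Mul(-6, Add(5, 8)), 16)), Rational(1, 2)) = Pow(Add(-24996, Mul(Pow(Add(-14, Mul(-6, Add(5, 8))), -1), Add(204, 16))), Rational(1, 2)) = Pow(Add(-24996, Mul(Pow(Add(-14, Mul(-6, 13)), -1), 220)), Rational(1, 2)) = Pow(Add(-24996, Mul(Pow(Add(-14, -78), -1), 220)), Rational(1, 2)) = Pow(Add(-24996, Mul(Pow(-92, -1), 220)), Rational(1, 2)) = Pow(Add(-24996, Mul(Rational(-1, 92), 220)), Rational(1, 2)) = Pow(Add(-24996, Rational(-55, 23)), Rational(1, 2)) = Pow(Rational(-574963, 23), Rational(1, 2)) = Mul(Rational(1, 23), I, Pow(13224149, Rational(1, 2)))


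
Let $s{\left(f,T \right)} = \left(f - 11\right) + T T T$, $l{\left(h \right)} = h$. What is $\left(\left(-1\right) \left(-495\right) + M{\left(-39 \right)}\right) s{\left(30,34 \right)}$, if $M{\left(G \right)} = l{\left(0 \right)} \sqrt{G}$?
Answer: $19464885$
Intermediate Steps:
$s{\left(f,T \right)} = -11 + f + T^{3}$ ($s{\left(f,T \right)} = \left(-11 + f\right) + T^{2} T = \left(-11 + f\right) + T^{3} = -11 + f + T^{3}$)
$M{\left(G \right)} = 0$ ($M{\left(G \right)} = 0 \sqrt{G} = 0$)
$\left(\left(-1\right) \left(-495\right) + M{\left(-39 \right)}\right) s{\left(30,34 \right)} = \left(\left(-1\right) \left(-495\right) + 0\right) \left(-11 + 30 + 34^{3}\right) = \left(495 + 0\right) \left(-11 + 30 + 39304\right) = 495 \cdot 39323 = 19464885$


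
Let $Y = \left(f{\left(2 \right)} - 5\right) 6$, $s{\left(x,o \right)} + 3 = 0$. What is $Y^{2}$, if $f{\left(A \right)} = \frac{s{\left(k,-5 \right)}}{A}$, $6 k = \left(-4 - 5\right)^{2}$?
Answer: $1521$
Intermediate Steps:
$k = \frac{27}{2}$ ($k = \frac{\left(-4 - 5\right)^{2}}{6} = \frac{\left(-9\right)^{2}}{6} = \frac{1}{6} \cdot 81 = \frac{27}{2} \approx 13.5$)
$s{\left(x,o \right)} = -3$ ($s{\left(x,o \right)} = -3 + 0 = -3$)
$f{\left(A \right)} = - \frac{3}{A}$
$Y = -39$ ($Y = \left(- \frac{3}{2} - 5\right) 6 = \left(- \frac{13}{2}\right) 6 = -39$)
$Y^{2} = \left(-39\right)^{2} = 1521$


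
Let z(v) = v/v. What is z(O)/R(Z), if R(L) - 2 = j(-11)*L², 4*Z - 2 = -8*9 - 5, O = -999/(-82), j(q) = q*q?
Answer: 16/680657 ≈ 2.3507e-5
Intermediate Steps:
j(q) = q²
O = 999/82 (O = -999*(-1/82) = 999/82 ≈ 12.183)
z(v) = 1
Z = -75/4 (Z = ½ + (-8*9 - 5)/4 = ½ + (-72 - 5)/4 = ½ + (¼)*(-77) = ½ - 77/4 = -75/4 ≈ -18.750)
R(L) = 2 + 121*L² (R(L) = 2 + (-11)²*L² = 2 + 121*L²)
z(O)/R(Z) = 1/(2 + 121*(-75/4)²) = 1/(2 + 121*(5625/16)) = 1/(2 + 680625/16) = 1/(680657/16) = 1*(16/680657) = 16/680657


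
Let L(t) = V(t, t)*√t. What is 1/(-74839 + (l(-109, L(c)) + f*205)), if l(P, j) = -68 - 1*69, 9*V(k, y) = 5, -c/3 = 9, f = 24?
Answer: -1/70056 ≈ -1.4274e-5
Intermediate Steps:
c = -27 (c = -3*9 = -27)
V(k, y) = 5/9 (V(k, y) = (⅑)*5 = 5/9)
L(t) = 5*√t/9
l(P, j) = -137 (l(P, j) = -68 - 69 = -137)
1/(-74839 + (l(-109, L(c)) + f*205)) = 1/(-74839 + (-137 + 24*205)) = 1/(-74839 + (-137 + 4920)) = 1/(-74839 + 4783) = 1/(-70056) = -1/70056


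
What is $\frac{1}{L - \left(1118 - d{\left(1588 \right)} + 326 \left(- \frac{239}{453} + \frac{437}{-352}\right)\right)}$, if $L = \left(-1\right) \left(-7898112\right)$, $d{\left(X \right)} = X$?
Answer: $\frac{79728}{629784126203} \approx 1.266 \cdot 10^{-7}$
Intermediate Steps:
$L = 7898112$
$\frac{1}{L - \left(1118 - d{\left(1588 \right)} + 326 \left(- \frac{239}{453} + \frac{437}{-352}\right)\right)} = \frac{1}{7898112 - \left(-470 + 326 \left(- \frac{239}{453} + \frac{437}{-352}\right)\right)} = \frac{1}{7898112 - \left(-470 + 326 \left(\left(-239\right) \frac{1}{453} + 437 \left(- \frac{1}{352}\right)\right)\right)} = \frac{1}{7898112 - \left(-470 + 326 \left(- \frac{239}{453} - \frac{437}{352}\right)\right)} = \frac{1}{7898112 + \left(\left(\left(-326\right) \left(- \frac{282089}{159456}\right) - 1118\right) + 1588\right)} = \frac{1}{7898112 + \left(\left(\frac{45980507}{79728} - 1118\right) + 1588\right)} = \frac{1}{7898112 + \left(- \frac{43155397}{79728} + 1588\right)} = \frac{1}{7898112 + \frac{83452667}{79728}} = \frac{1}{\frac{629784126203}{79728}} = \frac{79728}{629784126203}$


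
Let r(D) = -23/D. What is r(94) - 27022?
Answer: -2540091/94 ≈ -27022.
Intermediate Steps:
r(94) - 27022 = -23/94 - 27022 = -2540091/94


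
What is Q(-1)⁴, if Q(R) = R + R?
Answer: 16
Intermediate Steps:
Q(R) = 2*R
Q(-1)⁴ = (2*(-1))⁴ = (-2)⁴ = 16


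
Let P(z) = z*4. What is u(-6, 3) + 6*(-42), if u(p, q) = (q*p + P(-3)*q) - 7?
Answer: -313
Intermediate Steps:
P(z) = 4*z
u(p, q) = -7 - 12*q + p*q (u(p, q) = (q*p + (4*(-3))*q) - 7 = (p*q - 12*q) - 7 = (-12*q + p*q) - 7 = -7 - 12*q + p*q)
u(-6, 3) + 6*(-42) = (-7 - 12*3 - 6*3) + 6*(-42) = (-7 - 36 - 18) - 252 = -61 - 252 = -313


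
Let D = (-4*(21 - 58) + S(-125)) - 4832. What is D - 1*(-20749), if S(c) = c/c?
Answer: 16066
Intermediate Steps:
S(c) = 1
D = -4683 (D = (-4*(21 - 58) + 1) - 4832 = (-4*(-37) + 1) - 4832 = (148 + 1) - 4832 = 149 - 4832 = -4683)
D - 1*(-20749) = -4683 - 1*(-20749) = -4683 + 20749 = 16066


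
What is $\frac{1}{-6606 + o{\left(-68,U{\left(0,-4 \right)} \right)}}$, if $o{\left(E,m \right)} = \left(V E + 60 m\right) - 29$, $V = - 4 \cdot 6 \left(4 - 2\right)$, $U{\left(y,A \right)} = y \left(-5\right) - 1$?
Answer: $- \frac{1}{3431} \approx -0.00029146$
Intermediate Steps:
$U{\left(y,A \right)} = -1 - 5 y$ ($U{\left(y,A \right)} = - 5 y - 1 = -1 - 5 y$)
$V = -48$ ($V = - 4 \cdot 6 \cdot 2 = \left(-4\right) 12 = -48$)
$o{\left(E,m \right)} = -29 - 48 E + 60 m$ ($o{\left(E,m \right)} = \left(- 48 E + 60 m\right) - 29 = -29 - 48 E + 60 m$)
$\frac{1}{-6606 + o{\left(-68,U{\left(0,-4 \right)} \right)}} = \frac{1}{-6606 - \left(-3235 - 60 \left(-1 - 0\right)\right)} = \frac{1}{-6606 + \left(-29 + 3264 + 60 \left(-1 + 0\right)\right)} = \frac{1}{-6606 + \left(-29 + 3264 + 60 \left(-1\right)\right)} = \frac{1}{-6606 - -3175} = \frac{1}{-6606 + 3175} = \frac{1}{-3431} = - \frac{1}{3431}$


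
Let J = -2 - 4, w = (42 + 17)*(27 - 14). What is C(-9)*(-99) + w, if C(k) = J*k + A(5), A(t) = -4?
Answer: -4183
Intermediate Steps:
w = 767 (w = 59*13 = 767)
J = -6
C(k) = -4 - 6*k (C(k) = -6*k - 4 = -4 - 6*k)
C(-9)*(-99) + w = (-4 - 6*(-9))*(-99) + 767 = (-4 + 54)*(-99) + 767 = 50*(-99) + 767 = -4950 + 767 = -4183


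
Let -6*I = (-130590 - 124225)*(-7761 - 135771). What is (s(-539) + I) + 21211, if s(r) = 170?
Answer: -6095663049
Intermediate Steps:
I = -6095684430 (I = -(-130590 - 124225)*(-7761 - 135771)/6 = -(-254815)*(-143532)/6 = -1/6*36574106580 = -6095684430)
(s(-539) + I) + 21211 = (170 - 6095684430) + 21211 = -6095684260 + 21211 = -6095663049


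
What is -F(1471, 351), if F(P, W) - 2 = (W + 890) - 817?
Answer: -426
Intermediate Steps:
F(P, W) = 75 + W (F(P, W) = 2 + ((W + 890) - 817) = 2 + ((890 + W) - 817) = 2 + (73 + W) = 75 + W)
-F(1471, 351) = -(75 + 351) = -1*426 = -426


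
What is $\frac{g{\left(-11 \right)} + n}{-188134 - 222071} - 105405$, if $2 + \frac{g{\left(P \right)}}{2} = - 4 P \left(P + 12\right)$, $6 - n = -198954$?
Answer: $- \frac{14412619023}{136735} \approx -1.0541 \cdot 10^{5}$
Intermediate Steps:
$n = 198960$ ($n = 6 - -198954 = 6 + 198954 = 198960$)
$g{\left(P \right)} = -4 - 8 P \left(12 + P\right)$ ($g{\left(P \right)} = -4 + 2 - 4 P \left(P + 12\right) = -4 + 2 - 4 P \left(12 + P\right) = -4 + 2 \left(- 4 P \left(12 + P\right)\right) = -4 - 8 P \left(12 + P\right)$)
$\frac{g{\left(-11 \right)} + n}{-188134 - 222071} - 105405 = \frac{\left(-4 - -1056 - 8 \left(-11\right)^{2}\right) + 198960}{-188134 - 222071} - 105405 = \frac{\left(-4 + 1056 - 968\right) + 198960}{-410205} - 105405 = \left(\left(-4 + 1056 - 968\right) + 198960\right) \left(- \frac{1}{410205}\right) - 105405 = \left(84 + 198960\right) \left(- \frac{1}{410205}\right) - 105405 = 199044 \left(- \frac{1}{410205}\right) - 105405 = - \frac{66348}{136735} - 105405 = - \frac{14412619023}{136735}$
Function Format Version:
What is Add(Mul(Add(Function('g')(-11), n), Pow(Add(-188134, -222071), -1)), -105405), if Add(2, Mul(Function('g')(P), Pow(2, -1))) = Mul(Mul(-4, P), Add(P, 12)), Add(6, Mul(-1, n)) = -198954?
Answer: Rational(-14412619023, 136735) ≈ -1.0541e+5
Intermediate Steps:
n = 198960 (n = Add(6, Mul(-1, -198954)) = Add(6, 198954) = 198960)
Function('g')(P) = Add(-4, Mul(-8, P, Add(12, P))) (Function('g')(P) = Add(-4, Mul(2, Mul(Mul(-4, P), Add(P, 12)))) = Add(-4, Mul(2, Mul(Mul(-4, P), Add(12, P)))) = Add(-4, Mul(2, Mul(-4, P, Add(12, P)))) = Add(-4, Mul(-8, P, Add(12, P))))
Add(Mul(Add(Function('g')(-11), n), Pow(Add(-188134, -222071), -1)), -105405) = Add(Mul(Add(Add(-4, Mul(-96, -11), Mul(-8, Pow(-11, 2))), 198960), Pow(Add(-188134, -222071), -1)), -105405) = Add(Mul(Add(Add(-4, 1056, Mul(-8, 121)), 198960), Pow(-410205, -1)), -105405) = Add(Mul(Add(Add(-4, 1056, -968), 198960), Rational(-1, 410205)), -105405) = Add(Mul(Add(84, 198960), Rational(-1, 410205)), -105405) = Add(Mul(199044, Rational(-1, 410205)), -105405) = Add(Rational(-66348, 136735), -105405) = Rational(-14412619023, 136735)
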